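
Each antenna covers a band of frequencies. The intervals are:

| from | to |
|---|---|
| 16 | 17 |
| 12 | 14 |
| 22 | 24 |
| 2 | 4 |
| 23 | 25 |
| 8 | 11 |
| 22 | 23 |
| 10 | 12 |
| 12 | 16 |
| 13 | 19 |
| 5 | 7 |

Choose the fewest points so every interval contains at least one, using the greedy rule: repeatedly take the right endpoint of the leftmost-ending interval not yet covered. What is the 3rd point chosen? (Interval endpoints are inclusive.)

Process intervals by earliest right end; each time one isn't hit yet, stab at its right endpoint.
Sorted: [2,4] [5,7] [8,11] [10,12] [12,14] [12,16] [16,17] [13,19] [22,23] [22,24] [23,25]
{[2,4]} hit by 4; {[5,7]} hit by 7; {[8,11],[10,12]} hit by 11; {[12,14],[12,16]} hit by 14; {[16,17],[13,19]} hit by 17; {[22,23],[22,24],[23,25]} hit by 23.
Points: 4, 7, 11, 14, 17, 23 (6 total).

11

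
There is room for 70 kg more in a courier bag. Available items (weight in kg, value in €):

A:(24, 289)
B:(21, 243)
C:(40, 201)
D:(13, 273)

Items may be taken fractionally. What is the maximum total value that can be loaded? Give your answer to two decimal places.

Sort by value per unit weight and fill in that order.
Ratios (sorted): D 21.00, A 12.04, B 11.57, C 5.03
take D (13 @ 273); take A (24 @ 289); take B (21 @ 243); take 12/40 of C → 60.30. Capacity used 70/70.
Total value = 865.30

865.30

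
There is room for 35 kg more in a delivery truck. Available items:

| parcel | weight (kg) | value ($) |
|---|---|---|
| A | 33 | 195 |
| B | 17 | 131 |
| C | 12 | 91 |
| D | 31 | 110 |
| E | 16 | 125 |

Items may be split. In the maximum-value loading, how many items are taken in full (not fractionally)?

Sort by value per unit weight and fill in that order.
Ratios (sorted): E 7.81, B 7.71, C 7.58, A 5.91, D 3.55
take E (16 @ 125); take B (17 @ 131); take 2/12 of C → 15.17. Capacity used 35/35.
2 item(s) taken whole; one partial (take 2/12 of C).

2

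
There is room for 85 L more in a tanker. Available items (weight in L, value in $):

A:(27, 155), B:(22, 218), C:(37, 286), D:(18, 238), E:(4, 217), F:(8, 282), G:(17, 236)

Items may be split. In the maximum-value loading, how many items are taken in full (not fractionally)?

Greedy by value/weight ratio, highest first.
Order: E (217/4=54.25) > F (282/8=35.25) > G (236/17=13.88) > D (238/18=13.22) > B (218/22=9.91) > C (286/37=7.73) > A (155/27=5.74)
Fill: take E (4 @ 217) → take F (8 @ 282) → take G (17 @ 236) → take D (18 @ 238) → take B (22 @ 218) → take 16/37 of C → 123.68; 85/85 used.
5 item(s) taken whole; one partial (take 16/37 of C).

5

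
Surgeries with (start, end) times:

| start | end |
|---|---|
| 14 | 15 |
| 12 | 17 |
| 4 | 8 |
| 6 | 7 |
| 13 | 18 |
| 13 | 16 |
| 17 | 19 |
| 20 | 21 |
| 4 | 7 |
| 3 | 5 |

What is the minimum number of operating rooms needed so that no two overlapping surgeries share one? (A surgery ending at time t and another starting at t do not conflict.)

starts: [3, 4, 4, 6, 12, 13, 13, 14, 17, 20]
ends:   [5, 7, 7, 8, 15, 16, 17, 18, 19, 21]
s3→1 s4→2 s4→3 e5→2 s6→3 e7→2 e7→1 e8→0 s12→1 s13→2 s13→3 s14→4  — peak 4.

4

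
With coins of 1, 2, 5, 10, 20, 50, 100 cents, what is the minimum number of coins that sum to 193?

6

193 = 1×100 + 1×50 + 2×20 + 1×2 + 1×1
Total coins = 1 + 1 + 2 + 1 + 1 = 6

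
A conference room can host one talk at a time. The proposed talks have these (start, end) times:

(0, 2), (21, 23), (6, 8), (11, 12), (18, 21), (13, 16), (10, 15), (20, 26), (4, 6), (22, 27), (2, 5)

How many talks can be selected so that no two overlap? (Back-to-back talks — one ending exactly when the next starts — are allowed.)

7

Order by finish time; keep every interval that doesn't clash with the previous kept one.
By end time: (0,2), (2,5), (4,6), (6,8), (11,12), (10,15), (13,16), (18,21), (21,23), (20,26), (22,27).
Pick (0,2); next start ≥ 2 → (2,5); next start ≥ 5 → (6,8); next start ≥ 8 → (11,12); next start ≥ 12 → (13,16); next start ≥ 16 → (18,21); next start ≥ 21 → (21,23).
Selected 7 talks.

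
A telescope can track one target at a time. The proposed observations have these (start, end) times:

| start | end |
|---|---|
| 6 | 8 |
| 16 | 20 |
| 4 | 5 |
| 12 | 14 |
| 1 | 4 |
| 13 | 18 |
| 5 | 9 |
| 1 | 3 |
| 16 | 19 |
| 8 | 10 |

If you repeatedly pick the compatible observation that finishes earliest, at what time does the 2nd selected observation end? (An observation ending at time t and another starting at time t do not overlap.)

5

Sorted by end: (1,3)  (1,4)  (4,5)  (6,8)  (5,9)  (8,10)  (12,14)  (13,18)  (16,19)  (16,20)
take (1,3); take (4,5); take (6,8); skip (5,9); take (8,10); take (12,14); take (16,19).
Selected: (1,3) (4,5) (6,8) (8,10) (12,14) (16,19)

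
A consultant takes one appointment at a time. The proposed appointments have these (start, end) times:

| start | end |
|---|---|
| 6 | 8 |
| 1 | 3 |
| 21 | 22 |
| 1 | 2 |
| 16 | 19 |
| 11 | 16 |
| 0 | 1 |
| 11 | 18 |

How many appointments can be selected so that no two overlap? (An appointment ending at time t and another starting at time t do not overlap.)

6

Order by finish time; keep every interval that doesn't clash with the previous kept one.
Sorted by end: (0,1)  (1,2)  (1,3)  (6,8)  (11,16)  (11,18)  (16,19)  (21,22)
take (0,1); take (1,2); take (6,8); take (11,16); take (16,19); take (21,22).
Selected 6 appointments.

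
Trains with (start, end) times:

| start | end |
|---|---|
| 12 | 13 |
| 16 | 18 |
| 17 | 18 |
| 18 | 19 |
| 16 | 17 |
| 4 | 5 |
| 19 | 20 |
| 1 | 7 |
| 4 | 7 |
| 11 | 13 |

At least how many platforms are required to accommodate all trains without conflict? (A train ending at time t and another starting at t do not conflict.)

The answer is the maximum number of intervals overlapping at any instant.
Events (time:±→running): 1:+→1 4:+→2 4:+→3 … peak 3.

3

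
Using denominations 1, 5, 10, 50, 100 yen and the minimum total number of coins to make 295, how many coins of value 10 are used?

4

295 − 2×100→95 − 1×50→45 − 4×10→5 − 1×5→0
Count of 10: 4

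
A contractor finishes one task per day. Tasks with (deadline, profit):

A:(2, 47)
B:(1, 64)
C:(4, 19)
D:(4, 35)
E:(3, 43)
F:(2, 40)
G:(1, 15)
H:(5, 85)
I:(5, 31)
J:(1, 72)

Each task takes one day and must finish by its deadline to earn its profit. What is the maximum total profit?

Profit order: H=85 J=72 B=64 A=47 E=43 F=40 D=35 I=31 C=19 G=15
Assign: H→slot 5, J→slot 1, B skipped, A→slot 2, E→slot 3, F skipped, D→slot 4, I skipped, C skipped, G skipped.
Slots: [1:J] [2:A] [3:E] [4:D] [5:H]
Profit = 72 + 47 + 43 + 35 + 85 = 282

282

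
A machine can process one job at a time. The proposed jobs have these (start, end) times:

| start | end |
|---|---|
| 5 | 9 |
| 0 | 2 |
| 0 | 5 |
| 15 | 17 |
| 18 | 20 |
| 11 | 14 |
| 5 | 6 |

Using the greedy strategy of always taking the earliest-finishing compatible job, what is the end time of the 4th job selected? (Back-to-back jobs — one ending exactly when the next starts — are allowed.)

Order by finish time; keep every interval that doesn't clash with the previous kept one.
Sorted by end: (0,2)  (0,5)  (5,6)  (5,9)  (11,14)  (15,17)  (18,20)
take (0,2); take (5,6); take (11,14); take (15,17); take (18,20).
Selected: (0,2) (5,6) (11,14) (15,17) (18,20)

17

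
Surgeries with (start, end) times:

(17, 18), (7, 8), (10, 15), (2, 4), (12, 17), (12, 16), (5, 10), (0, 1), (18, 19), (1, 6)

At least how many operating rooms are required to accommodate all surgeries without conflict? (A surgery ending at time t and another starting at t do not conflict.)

3

The answer is the maximum number of intervals overlapping at any instant.
Events (time:±→running): 0:+→1 1:-→0 1:+→1 2:+→2 4:-→1 5:+→2 6:-→1 7:+→2 8:-→1 10:-→0 10:+→1 12:+→2 12:+→3 … peak 3.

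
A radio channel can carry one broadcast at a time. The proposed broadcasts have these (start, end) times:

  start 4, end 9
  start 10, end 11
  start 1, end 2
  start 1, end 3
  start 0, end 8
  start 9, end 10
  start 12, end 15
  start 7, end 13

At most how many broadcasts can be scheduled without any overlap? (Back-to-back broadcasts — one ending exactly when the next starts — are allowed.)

By end time: (1,2), (1,3), (0,8), (4,9), (9,10), (10,11), (7,13), (12,15).
Pick (1,2); next start ≥ 2 → (4,9); next start ≥ 9 → (9,10); next start ≥ 10 → (10,11); next start ≥ 11 → (12,15).
Selected 5 broadcasts.

5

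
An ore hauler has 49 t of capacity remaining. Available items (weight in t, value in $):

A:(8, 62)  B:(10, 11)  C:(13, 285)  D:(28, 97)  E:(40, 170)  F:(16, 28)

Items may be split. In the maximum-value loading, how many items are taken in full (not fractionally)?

2

Ratios (sorted): C 21.92, A 7.75, E 4.25, D 3.46, F 1.75, B 1.10
take C (13 @ 285); take A (8 @ 62); take 28/40 of E → 119.00. Capacity used 49/49.
2 item(s) taken whole; one partial (take 28/40 of E).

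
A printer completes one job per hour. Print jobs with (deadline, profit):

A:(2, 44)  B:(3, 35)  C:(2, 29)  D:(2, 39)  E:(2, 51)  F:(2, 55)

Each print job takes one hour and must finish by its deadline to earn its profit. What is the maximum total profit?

141

By profit: F(d2,55), E(d2,51), A(d2,44), D(d2,39), B(d3,35), C(d2,29)
F→slot 2; E→slot 1; A skipped; D skipped; B→slot 3; C skipped.
Profit = 51 + 55 + 35 = 141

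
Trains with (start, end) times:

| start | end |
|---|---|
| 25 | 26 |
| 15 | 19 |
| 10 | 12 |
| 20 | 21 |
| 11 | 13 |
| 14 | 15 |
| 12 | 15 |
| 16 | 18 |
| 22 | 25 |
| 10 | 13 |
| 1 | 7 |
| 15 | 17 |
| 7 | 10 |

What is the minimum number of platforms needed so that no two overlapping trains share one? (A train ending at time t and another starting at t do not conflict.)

3

Count concurrent intervals with a sweep; the peak is the room count.
starts: [1, 7, 10, 10, 11, 12, 14, 15, 15, 16, 20, 22, 25]
ends:   [7, 10, 12, 13, 13, 15, 15, 17, 18, 19, 21, 25, 26]
s1→1 e7→0 s7→1 e10→0 s10→1 s10→2 s11→3  — peak 3.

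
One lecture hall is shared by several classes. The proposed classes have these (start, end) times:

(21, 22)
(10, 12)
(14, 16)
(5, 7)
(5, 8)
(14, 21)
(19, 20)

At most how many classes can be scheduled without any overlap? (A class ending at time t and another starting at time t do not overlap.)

5

By end time: (5,7), (5,8), (10,12), (14,16), (19,20), (14,21), (21,22).
Pick (5,7); next start ≥ 7 → (10,12); next start ≥ 12 → (14,16); next start ≥ 16 → (19,20); next start ≥ 20 → (21,22).
Selected 5 classes.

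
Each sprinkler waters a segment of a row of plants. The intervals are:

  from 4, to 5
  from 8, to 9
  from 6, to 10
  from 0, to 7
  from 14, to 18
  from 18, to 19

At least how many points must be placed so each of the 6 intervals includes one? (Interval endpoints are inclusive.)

3

Sort by right endpoint; whenever an interval is uncovered, place a point at its right end.
Sorted: [4,5] [0,7] [8,9] [6,10] [14,18] [18,19]
{[4,5],[0,7]} hit by 5; {[8,9],[6,10]} hit by 9; {[14,18],[18,19]} hit by 18.
Points: 5, 9, 18 (3 total).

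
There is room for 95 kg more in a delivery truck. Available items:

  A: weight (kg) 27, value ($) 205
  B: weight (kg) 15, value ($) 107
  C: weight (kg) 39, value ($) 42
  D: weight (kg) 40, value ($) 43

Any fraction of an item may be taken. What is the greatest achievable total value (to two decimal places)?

369.05

Sort by value per unit weight and fill in that order.
Order: A (205/27=7.59) > B (107/15=7.13) > C (42/39=1.08) > D (43/40=1.07)
Fill: take A (27 @ 205) → take B (15 @ 107) → take C (39 @ 42) → take 14/40 of D → 15.05; 95/95 used.
Total value = 369.05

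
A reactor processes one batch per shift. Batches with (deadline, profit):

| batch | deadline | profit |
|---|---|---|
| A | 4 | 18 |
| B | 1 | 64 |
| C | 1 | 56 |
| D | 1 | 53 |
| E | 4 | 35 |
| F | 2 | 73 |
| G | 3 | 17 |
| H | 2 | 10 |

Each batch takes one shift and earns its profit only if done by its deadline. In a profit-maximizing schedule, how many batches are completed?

4

Take jobs in profit order; each goes to the latest open slot no later than its deadline.
Profit order: F=73 B=64 C=56 D=53 E=35 A=18 G=17 H=10
Assign: F→slot 2, B→slot 1, C skipped, D skipped, E→slot 4, A→slot 3, G skipped, H skipped.
Slots: [1:B] [2:F] [3:A] [4:E]
4 of 8 scheduled.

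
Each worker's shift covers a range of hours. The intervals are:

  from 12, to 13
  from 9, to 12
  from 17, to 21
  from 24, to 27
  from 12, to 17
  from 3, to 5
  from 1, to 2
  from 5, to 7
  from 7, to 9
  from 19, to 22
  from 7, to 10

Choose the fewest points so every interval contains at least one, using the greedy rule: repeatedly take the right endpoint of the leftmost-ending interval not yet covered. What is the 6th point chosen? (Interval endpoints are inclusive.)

27

By right end: [1,2]  [3,5]  [5,7]  [7,9]  [7,10]  [9,12]  [12,13]  [12,17]  [17,21]  [19,22]  [24,27]
[1,2] uncovered → point at 2; [3,5] uncovered → point at 5; [7,9] uncovered → point at 9; [12,13] uncovered → point at 13; [17,21] uncovered → point at 21; [24,27] uncovered → point at 27.
Points: 2, 5, 9, 13, 21, 27 (6 total).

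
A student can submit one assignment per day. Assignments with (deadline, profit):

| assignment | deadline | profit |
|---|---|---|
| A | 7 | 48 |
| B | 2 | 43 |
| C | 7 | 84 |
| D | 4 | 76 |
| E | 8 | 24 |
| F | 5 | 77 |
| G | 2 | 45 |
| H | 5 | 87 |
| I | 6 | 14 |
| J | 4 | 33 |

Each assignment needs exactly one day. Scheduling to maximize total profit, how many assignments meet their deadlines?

8

By profit: H(d5,87), C(d7,84), F(d5,77), D(d4,76), A(d7,48), G(d2,45), B(d2,43), J(d4,33), E(d8,24), I(d6,14)
H→slot 5; C→slot 7; F→slot 4; D→slot 3; A→slot 6; G→slot 2; B→slot 1; J skipped; E→slot 8; I skipped.
8 of 10 scheduled.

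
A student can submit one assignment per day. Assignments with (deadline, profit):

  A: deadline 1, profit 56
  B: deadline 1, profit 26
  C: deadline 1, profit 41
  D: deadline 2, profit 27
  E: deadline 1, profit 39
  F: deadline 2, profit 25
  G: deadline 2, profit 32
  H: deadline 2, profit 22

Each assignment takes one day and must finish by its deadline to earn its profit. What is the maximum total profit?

Take jobs in profit order; each goes to the latest open slot no later than its deadline.
By profit: A(d1,56), C(d1,41), E(d1,39), G(d2,32), D(d2,27), B(d1,26), F(d2,25), H(d2,22)
A→slot 1; C skipped; E skipped; G→slot 2; D skipped; B skipped; F skipped; H skipped.
Profit = 56 + 32 = 88

88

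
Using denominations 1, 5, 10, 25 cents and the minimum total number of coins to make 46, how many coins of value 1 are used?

1

Greedy: take as many of the largest coin as possible, then repeat with the remainder.
46 − 1×25→21 − 2×10→1 − 1×1→0
Count of 1: 1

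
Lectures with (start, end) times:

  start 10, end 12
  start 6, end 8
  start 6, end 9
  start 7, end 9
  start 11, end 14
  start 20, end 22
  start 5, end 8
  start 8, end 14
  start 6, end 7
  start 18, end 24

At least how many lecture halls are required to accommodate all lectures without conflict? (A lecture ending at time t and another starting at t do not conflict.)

starts: [5, 6, 6, 6, 7, 8, 10, 11, 18, 20]
ends:   [7, 8, 8, 9, 9, 12, 14, 14, 22, 24]
s5→1 s6→2 s6→3 s6→4  — peak 4.

4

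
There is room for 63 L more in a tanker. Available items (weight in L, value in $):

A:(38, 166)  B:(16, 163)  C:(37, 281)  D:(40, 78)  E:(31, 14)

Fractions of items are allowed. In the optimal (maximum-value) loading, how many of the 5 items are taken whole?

Sort by value per unit weight and fill in that order.
Order: B (163/16=10.19) > C (281/37=7.59) > A (166/38=4.37) > D (78/40=1.95) > E (14/31=0.45)
Fill: take B (16 @ 163) → take C (37 @ 281) → take 10/38 of A → 43.68; 63/63 used.
2 item(s) taken whole; one partial (take 10/38 of A).

2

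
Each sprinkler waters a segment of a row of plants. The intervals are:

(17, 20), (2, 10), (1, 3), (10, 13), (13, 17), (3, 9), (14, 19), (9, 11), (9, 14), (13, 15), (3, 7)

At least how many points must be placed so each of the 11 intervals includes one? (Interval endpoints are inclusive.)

Sort by right endpoint; whenever an interval is uncovered, place a point at its right end.
By right end: [1,3]  [3,7]  [3,9]  [2,10]  [9,11]  [10,13]  [9,14]  [13,15]  [13,17]  [14,19]  [17,20]
[1,3] uncovered → point at 3; [9,11] uncovered → point at 11; [13,15] uncovered → point at 15; [17,20] uncovered → point at 20.
Points: 3, 11, 15, 20 (4 total).

4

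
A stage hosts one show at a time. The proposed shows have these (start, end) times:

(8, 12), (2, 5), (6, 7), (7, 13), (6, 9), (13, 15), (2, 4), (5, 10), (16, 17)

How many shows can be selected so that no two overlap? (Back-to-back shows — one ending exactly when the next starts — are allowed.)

Sorted by end: (2,4)  (2,5)  (6,7)  (6,9)  (5,10)  (8,12)  (7,13)  (13,15)  (16,17)
take (2,4); take (6,7); take (8,12); take (13,15); take (16,17).
Selected 5 shows.

5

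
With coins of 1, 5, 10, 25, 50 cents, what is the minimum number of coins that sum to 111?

4

Use the largest denomination that fits, subtract, and repeat.
111 − 2×50→11 − 1×10→1 − 1×1→0
Total coins = 2 + 1 + 1 = 4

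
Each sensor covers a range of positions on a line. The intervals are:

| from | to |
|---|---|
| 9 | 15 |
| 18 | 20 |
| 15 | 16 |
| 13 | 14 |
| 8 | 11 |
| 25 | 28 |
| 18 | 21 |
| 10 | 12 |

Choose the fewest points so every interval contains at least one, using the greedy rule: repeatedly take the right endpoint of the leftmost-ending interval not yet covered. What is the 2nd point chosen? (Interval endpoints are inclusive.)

14

Process intervals by earliest right end; each time one isn't hit yet, stab at its right endpoint.
By right end: [8,11]  [10,12]  [13,14]  [9,15]  [15,16]  [18,20]  [18,21]  [25,28]
[8,11] uncovered → point at 11; [13,14] uncovered → point at 14; [15,16] uncovered → point at 16; [18,20] uncovered → point at 20; [25,28] uncovered → point at 28.
Points: 11, 14, 16, 20, 28 (5 total).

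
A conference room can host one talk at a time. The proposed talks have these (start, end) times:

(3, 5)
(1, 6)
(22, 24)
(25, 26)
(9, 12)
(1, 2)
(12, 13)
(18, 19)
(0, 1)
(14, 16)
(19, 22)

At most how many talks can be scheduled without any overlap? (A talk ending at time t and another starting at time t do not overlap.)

Greedy by earliest finish: after sorting by end time, pick each interval compatible with the last pick.
Sorted by end: (0,1)  (1,2)  (3,5)  (1,6)  (9,12)  (12,13)  (14,16)  (18,19)  (19,22)  (22,24)  (25,26)
take (0,1); take (1,2); take (3,5); take (9,12); take (12,13); take (14,16); take (18,19); take (19,22); take (22,24); take (25,26).
Selected 10 talks.

10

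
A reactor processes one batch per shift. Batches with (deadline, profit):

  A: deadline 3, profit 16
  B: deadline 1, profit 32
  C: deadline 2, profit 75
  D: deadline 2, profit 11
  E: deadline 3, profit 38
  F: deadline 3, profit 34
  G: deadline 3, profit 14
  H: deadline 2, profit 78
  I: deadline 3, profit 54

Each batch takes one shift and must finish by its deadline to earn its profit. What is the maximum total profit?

207

Sort by profit descending; place each in the latest free slot ≤ its deadline.
Profit order: H=78 C=75 I=54 E=38 F=34 B=32 A=16 G=14 D=11
Assign: H→slot 2, C→slot 1, I→slot 3, E skipped, F skipped, B skipped, A skipped, G skipped, D skipped.
Slots: [1:C] [2:H] [3:I]
Profit = 75 + 78 + 54 = 207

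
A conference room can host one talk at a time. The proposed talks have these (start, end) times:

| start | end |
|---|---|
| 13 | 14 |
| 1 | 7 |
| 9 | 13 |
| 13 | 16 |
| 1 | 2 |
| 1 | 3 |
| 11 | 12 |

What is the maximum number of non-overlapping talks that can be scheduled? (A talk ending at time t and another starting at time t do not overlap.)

3

Sorted by end: (1,2)  (1,3)  (1,7)  (11,12)  (9,13)  (13,14)  (13,16)
take (1,2); skip (1,3); take (11,12); take (13,14).
Selected 3 talks.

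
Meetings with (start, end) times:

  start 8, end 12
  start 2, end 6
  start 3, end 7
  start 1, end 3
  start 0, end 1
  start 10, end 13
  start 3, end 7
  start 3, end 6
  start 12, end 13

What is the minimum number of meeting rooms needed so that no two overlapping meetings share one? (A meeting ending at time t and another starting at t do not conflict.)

4

starts: [0, 1, 2, 3, 3, 3, 8, 10, 12]
ends:   [1, 3, 6, 6, 7, 7, 12, 13, 13]
s0→1 e1→0 s1→1 s2→2 e3→1 s3→2 s3→3 s3→4  — peak 4.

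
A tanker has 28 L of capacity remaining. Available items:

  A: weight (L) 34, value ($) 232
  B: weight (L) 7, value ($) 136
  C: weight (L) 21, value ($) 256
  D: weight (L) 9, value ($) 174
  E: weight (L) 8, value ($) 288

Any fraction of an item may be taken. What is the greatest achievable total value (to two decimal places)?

Sort by value per unit weight and fill in that order.
Ratios (sorted): E 36.00, B 19.43, D 19.33, C 12.19, A 6.82
take E (8 @ 288); take B (7 @ 136); take D (9 @ 174); take 4/21 of C → 48.76. Capacity used 28/28.
Total value = 646.76

646.76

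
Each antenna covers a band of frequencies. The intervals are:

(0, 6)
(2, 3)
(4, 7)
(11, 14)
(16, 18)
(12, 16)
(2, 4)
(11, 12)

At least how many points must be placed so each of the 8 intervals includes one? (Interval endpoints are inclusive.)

Sort by right endpoint; whenever an interval is uncovered, place a point at its right end.
Sorted: [2,3] [2,4] [0,6] [4,7] [11,12] [11,14] [12,16] [16,18]
{[2,3],[2,4],[0,6]} hit by 3; {[4,7]} hit by 7; {[11,12],[11,14],[12,16]} hit by 12; {[16,18]} hit by 18.
Points: 3, 7, 12, 18 (4 total).

4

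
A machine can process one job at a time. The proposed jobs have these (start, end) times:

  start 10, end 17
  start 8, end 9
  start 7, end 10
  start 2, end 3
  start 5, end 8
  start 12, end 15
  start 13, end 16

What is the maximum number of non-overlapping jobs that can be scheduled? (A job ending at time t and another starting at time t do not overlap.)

4

Greedy by earliest finish: after sorting by end time, pick each interval compatible with the last pick.
By end time: (2,3), (5,8), (8,9), (7,10), (12,15), (13,16), (10,17).
Pick (2,3); next start ≥ 3 → (5,8); next start ≥ 8 → (8,9); next start ≥ 9 → (12,15).
Selected 4 jobs.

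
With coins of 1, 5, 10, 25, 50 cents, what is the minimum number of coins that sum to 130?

130 − 2×50→30 − 1×25→5 − 1×5→0
Total coins = 2 + 1 + 1 = 4

4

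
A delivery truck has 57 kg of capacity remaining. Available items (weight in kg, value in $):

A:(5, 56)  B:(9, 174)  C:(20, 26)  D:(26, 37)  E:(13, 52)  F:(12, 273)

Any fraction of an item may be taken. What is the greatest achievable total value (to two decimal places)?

580.62

Sort by value per unit weight and fill in that order.
Order: F (273/12=22.75) > B (174/9=19.33) > A (56/5=11.20) > E (52/13=4.00) > D (37/26=1.42) > C (26/20=1.30)
Fill: take F (12 @ 273) → take B (9 @ 174) → take A (5 @ 56) → take E (13 @ 52) → take 18/26 of D → 25.62; 57/57 used.
Total value = 580.62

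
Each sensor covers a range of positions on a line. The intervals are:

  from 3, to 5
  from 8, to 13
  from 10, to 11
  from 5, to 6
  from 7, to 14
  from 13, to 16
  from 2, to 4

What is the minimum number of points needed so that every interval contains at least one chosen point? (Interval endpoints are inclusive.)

By right end: [2,4]  [3,5]  [5,6]  [10,11]  [8,13]  [7,14]  [13,16]
[2,4] uncovered → point at 4; [5,6] uncovered → point at 6; [10,11] uncovered → point at 11; [13,16] uncovered → point at 16.
Points: 4, 6, 11, 16 (4 total).

4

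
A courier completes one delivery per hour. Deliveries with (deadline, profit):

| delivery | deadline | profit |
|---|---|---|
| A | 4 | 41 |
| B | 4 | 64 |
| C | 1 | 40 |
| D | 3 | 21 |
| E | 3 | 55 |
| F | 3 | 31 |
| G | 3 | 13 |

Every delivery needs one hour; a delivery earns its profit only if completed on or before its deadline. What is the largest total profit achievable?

200

Profit order: B=64 E=55 A=41 C=40 F=31 D=21 G=13
Assign: B→slot 4, E→slot 3, A→slot 2, C→slot 1, F skipped, D skipped, G skipped.
Slots: [1:C] [2:A] [3:E] [4:B]
Profit = 40 + 41 + 55 + 64 = 200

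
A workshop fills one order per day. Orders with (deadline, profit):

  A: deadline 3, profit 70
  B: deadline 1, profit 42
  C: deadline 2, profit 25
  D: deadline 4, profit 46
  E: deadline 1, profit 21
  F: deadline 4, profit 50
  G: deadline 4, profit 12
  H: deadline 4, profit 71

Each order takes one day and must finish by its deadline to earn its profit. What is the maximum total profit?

By profit: H(d4,71), A(d3,70), F(d4,50), D(d4,46), B(d1,42), C(d2,25), E(d1,21), G(d4,12)
H→slot 4; A→slot 3; F→slot 2; D→slot 1; B skipped; C skipped; E skipped; G skipped.
Profit = 46 + 50 + 70 + 71 = 237

237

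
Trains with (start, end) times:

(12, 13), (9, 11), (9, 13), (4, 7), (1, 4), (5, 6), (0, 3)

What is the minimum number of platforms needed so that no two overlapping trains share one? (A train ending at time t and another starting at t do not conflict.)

Count concurrent intervals with a sweep; the peak is the room count.
starts: [0, 1, 4, 5, 9, 9, 12]
ends:   [3, 4, 6, 7, 11, 13, 13]
s0→1 s1→2  — peak 2.

2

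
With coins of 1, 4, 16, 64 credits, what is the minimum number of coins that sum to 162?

162 − 2×64→34 − 2×16→2 − 2×1→0
Total coins = 2 + 2 + 2 = 6

6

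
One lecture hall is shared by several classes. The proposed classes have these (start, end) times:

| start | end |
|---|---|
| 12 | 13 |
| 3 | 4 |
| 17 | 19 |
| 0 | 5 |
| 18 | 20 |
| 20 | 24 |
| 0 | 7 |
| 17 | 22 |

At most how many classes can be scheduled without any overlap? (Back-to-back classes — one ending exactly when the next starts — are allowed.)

Order by finish time; keep every interval that doesn't clash with the previous kept one.
Sorted by end: (3,4)  (0,5)  (0,7)  (12,13)  (17,19)  (18,20)  (17,22)  (20,24)
take (3,4); skip (0,7); take (12,13); take (17,19); take (20,24).
Selected 4 classes.

4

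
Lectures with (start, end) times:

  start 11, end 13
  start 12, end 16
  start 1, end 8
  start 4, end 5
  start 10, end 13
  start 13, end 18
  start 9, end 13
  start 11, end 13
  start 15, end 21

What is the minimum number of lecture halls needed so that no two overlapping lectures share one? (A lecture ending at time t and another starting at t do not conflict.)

5

The answer is the maximum number of intervals overlapping at any instant.
Events (time:±→running): 1:+→1 4:+→2 5:-→1 8:-→0 9:+→1 10:+→2 11:+→3 11:+→4 12:+→5 … peak 5.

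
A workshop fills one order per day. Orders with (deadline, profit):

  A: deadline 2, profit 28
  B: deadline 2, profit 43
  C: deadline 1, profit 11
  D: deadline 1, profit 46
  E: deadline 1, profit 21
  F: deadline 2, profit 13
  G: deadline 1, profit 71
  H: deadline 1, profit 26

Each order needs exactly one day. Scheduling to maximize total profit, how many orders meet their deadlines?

Profit order: G=71 D=46 B=43 A=28 H=26 E=21 F=13 C=11
Assign: G→slot 1, D skipped, B→slot 2, A skipped, H skipped, E skipped, F skipped, C skipped.
Slots: [1:G] [2:B]
2 of 8 scheduled.

2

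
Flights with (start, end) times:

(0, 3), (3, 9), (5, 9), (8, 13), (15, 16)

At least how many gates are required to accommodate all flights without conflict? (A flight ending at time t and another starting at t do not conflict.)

3

Count concurrent intervals with a sweep; the peak is the room count.
Events (time:±→running): 0:+→1 3:-→0 3:+→1 5:+→2 8:+→3 … peak 3.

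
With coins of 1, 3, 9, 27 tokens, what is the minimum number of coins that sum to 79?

Greedy: take as many of the largest coin as possible, then repeat with the remainder.
79 − 2×27→25 − 2×9→7 − 2×3→1 − 1×1→0
Total coins = 2 + 2 + 2 + 1 = 7

7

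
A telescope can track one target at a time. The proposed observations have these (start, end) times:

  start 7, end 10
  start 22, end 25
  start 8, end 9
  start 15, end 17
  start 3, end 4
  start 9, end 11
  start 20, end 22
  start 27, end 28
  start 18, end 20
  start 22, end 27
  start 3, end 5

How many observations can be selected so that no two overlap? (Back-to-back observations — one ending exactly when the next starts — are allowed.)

8

Sorted by end: (3,4)  (3,5)  (8,9)  (7,10)  (9,11)  (15,17)  (18,20)  (20,22)  (22,25)  (22,27)  (27,28)
take (3,4); take (8,9); skip (7,10); take (9,11); take (15,17); take (18,20); take (20,22); take (22,25); take (27,28).
Selected 8 observations.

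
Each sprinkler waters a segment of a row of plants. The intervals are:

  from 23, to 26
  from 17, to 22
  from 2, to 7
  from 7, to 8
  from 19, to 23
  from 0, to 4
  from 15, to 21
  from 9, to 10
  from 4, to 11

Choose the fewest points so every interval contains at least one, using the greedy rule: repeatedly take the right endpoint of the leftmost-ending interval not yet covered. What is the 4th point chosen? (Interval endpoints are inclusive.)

Sort by right endpoint; whenever an interval is uncovered, place a point at its right end.
By right end: [0,4]  [2,7]  [7,8]  [9,10]  [4,11]  [15,21]  [17,22]  [19,23]  [23,26]
[0,4] uncovered → point at 4; [7,8] uncovered → point at 8; [9,10] uncovered → point at 10; [15,21] uncovered → point at 21; [23,26] uncovered → point at 26.
Points: 4, 8, 10, 21, 26 (5 total).

21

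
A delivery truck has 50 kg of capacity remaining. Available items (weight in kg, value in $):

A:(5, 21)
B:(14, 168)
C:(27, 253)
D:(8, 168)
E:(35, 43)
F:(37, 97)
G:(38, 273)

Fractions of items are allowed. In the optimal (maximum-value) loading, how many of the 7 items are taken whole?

Sort by value per unit weight and fill in that order.
Order: D (168/8=21.00) > B (168/14=12.00) > C (253/27=9.37) > G (273/38=7.18) > A (21/5=4.20) > F (97/37=2.62) > E (43/35=1.23)
Fill: take D (8 @ 168) → take B (14 @ 168) → take C (27 @ 253) → take 1/38 of G → 7.18; 50/50 used.
3 item(s) taken whole; one partial (take 1/38 of G).

3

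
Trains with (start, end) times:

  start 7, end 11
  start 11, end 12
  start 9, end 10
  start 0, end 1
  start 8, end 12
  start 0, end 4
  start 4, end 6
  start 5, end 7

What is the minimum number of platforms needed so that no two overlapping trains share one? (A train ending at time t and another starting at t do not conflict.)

starts: [0, 0, 4, 5, 7, 8, 9, 11]
ends:   [1, 4, 6, 7, 10, 11, 12, 12]
s0→1 s0→2 e1→1 e4→0 s4→1 s5→2 e6→1 e7→0 s7→1 s8→2 s9→3  — peak 3.

3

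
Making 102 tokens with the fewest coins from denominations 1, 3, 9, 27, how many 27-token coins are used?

102 = 3×27 + 2×9 + 1×3
Count of 27: 3

3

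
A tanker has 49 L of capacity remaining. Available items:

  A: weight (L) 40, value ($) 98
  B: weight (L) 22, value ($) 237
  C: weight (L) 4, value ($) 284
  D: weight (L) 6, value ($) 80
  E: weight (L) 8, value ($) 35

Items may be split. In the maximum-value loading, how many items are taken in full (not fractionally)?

4

Order: C (284/4=71.00) > D (80/6=13.33) > B (237/22=10.77) > E (35/8=4.38) > A (98/40=2.45)
Fill: take C (4 @ 284) → take D (6 @ 80) → take B (22 @ 237) → take E (8 @ 35) → take 9/40 of A → 22.05; 49/49 used.
4 item(s) taken whole; one partial (take 9/40 of A).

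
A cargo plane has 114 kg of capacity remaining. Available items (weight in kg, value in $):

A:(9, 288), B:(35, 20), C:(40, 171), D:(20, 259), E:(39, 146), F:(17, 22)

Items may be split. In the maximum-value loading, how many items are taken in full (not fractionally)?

4

Ratios (sorted): A 32.00, D 12.95, C 4.28, E 3.74, F 1.29, B 0.57
take A (9 @ 288); take D (20 @ 259); take C (40 @ 171); take E (39 @ 146); take 6/17 of F → 7.76. Capacity used 114/114.
4 item(s) taken whole; one partial (take 6/17 of F).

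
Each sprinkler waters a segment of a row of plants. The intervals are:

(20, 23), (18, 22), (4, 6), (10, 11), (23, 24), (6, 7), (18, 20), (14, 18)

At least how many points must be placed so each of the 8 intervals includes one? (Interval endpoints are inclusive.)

Process intervals by earliest right end; each time one isn't hit yet, stab at its right endpoint.
Sorted: [4,6] [6,7] [10,11] [14,18] [18,20] [18,22] [20,23] [23,24]
{[4,6],[6,7]} hit by 6; {[10,11]} hit by 11; {[14,18],[18,20],[18,22]} hit by 18; {[20,23],[23,24]} hit by 23.
Points: 6, 11, 18, 23 (4 total).

4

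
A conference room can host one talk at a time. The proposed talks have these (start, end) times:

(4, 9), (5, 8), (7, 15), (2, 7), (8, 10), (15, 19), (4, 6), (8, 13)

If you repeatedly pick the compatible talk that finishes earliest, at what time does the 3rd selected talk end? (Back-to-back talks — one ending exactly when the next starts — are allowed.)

19

By end time: (4,6), (2,7), (5,8), (4,9), (8,10), (8,13), (7,15), (15,19).
Pick (4,6); next start ≥ 6 → (8,10); next start ≥ 10 → (15,19).
Selected: (4,6) (8,10) (15,19)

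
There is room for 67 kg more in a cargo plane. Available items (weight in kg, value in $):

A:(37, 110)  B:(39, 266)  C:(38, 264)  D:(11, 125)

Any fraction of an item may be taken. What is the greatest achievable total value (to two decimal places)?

511.77

Sort by value per unit weight and fill in that order.
Ratios (sorted): D 11.36, C 6.95, B 6.82, A 2.97
take D (11 @ 125); take C (38 @ 264); take 18/39 of B → 122.77. Capacity used 67/67.
Total value = 511.77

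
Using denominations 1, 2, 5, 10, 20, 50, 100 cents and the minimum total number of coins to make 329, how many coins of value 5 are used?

Use the largest denomination that fits, subtract, and repeat.
329 − 3×100→29 − 1×20→9 − 1×5→4 − 2×2→0
Count of 5: 1

1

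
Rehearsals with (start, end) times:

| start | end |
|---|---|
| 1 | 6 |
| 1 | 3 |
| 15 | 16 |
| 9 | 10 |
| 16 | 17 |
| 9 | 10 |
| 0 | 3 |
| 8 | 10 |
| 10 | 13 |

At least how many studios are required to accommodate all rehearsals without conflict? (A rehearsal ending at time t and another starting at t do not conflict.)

Events (time:±→running): 0:+→1 1:+→2 1:+→3 … peak 3.

3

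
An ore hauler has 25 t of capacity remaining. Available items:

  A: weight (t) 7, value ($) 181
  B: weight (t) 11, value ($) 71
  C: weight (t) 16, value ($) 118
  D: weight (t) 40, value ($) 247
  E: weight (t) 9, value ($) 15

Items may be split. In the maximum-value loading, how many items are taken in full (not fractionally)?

2

Ratios (sorted): A 25.86, C 7.38, B 6.45, D 6.17, E 1.67
take A (7 @ 181); take C (16 @ 118); take 2/11 of B → 12.91. Capacity used 25/25.
2 item(s) taken whole; one partial (take 2/11 of B).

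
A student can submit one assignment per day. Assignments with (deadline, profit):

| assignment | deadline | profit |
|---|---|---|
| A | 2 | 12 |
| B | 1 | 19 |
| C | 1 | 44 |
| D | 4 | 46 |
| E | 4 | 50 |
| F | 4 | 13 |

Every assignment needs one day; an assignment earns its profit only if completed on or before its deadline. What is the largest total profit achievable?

Sort by profit descending; place each in the latest free slot ≤ its deadline.
By profit: E(d4,50), D(d4,46), C(d1,44), B(d1,19), F(d4,13), A(d2,12)
E→slot 4; D→slot 3; C→slot 1; B skipped; F→slot 2; A skipped.
Profit = 44 + 13 + 46 + 50 = 153

153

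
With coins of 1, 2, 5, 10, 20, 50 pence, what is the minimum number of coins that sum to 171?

Use the largest denomination that fits, subtract, and repeat.
171 = 3×50 + 1×20 + 1×1
Total coins = 3 + 1 + 1 = 5

5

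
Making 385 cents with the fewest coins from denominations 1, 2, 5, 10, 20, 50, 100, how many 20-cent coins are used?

1

385 − 3×100→85 − 1×50→35 − 1×20→15 − 1×10→5 − 1×5→0
Count of 20: 1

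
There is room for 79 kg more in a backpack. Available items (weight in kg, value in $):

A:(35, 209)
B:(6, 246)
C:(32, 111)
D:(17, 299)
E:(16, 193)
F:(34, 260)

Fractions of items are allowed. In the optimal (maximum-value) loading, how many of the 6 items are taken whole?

Sort by value per unit weight and fill in that order.
Order: B (246/6=41.00) > D (299/17=17.59) > E (193/16=12.06) > F (260/34=7.65) > A (209/35=5.97) > C (111/32=3.47)
Fill: take B (6 @ 246) → take D (17 @ 299) → take E (16 @ 193) → take F (34 @ 260) → take 6/35 of A → 35.83; 79/79 used.
4 item(s) taken whole; one partial (take 6/35 of A).

4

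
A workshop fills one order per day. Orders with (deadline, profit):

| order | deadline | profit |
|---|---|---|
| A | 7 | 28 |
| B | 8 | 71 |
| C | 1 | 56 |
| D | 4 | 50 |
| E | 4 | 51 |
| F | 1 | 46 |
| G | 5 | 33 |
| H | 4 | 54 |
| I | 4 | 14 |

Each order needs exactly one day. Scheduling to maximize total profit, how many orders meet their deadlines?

By profit: B(d8,71), C(d1,56), H(d4,54), E(d4,51), D(d4,50), F(d1,46), G(d5,33), A(d7,28), I(d4,14)
B→slot 8; C→slot 1; H→slot 4; E→slot 3; D→slot 2; F skipped; G→slot 5; A→slot 7; I skipped.
7 of 9 scheduled.

7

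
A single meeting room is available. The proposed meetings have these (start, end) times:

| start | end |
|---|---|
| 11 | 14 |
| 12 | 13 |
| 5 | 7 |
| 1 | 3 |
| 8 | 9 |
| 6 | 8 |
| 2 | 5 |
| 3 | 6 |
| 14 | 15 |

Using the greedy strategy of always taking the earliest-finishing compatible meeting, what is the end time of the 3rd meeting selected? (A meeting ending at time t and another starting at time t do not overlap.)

Greedy by earliest finish: after sorting by end time, pick each interval compatible with the last pick.
By end time: (1,3), (2,5), (3,6), (5,7), (6,8), (8,9), (12,13), (11,14), (14,15).
Pick (1,3); next start ≥ 3 → (3,6); next start ≥ 6 → (6,8); next start ≥ 8 → (8,9); next start ≥ 9 → (12,13); next start ≥ 13 → (14,15).
Selected: (1,3) (3,6) (6,8) (8,9) (12,13) (14,15)

8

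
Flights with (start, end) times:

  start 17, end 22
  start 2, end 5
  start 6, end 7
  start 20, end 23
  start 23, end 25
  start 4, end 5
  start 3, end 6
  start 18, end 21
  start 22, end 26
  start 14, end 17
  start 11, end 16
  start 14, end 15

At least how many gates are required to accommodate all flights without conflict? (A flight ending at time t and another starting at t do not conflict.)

starts: [2, 3, 4, 6, 11, 14, 14, 17, 18, 20, 22, 23]
ends:   [5, 5, 6, 7, 15, 16, 17, 21, 22, 23, 25, 26]
s2→1 s3→2 s4→3  — peak 3.

3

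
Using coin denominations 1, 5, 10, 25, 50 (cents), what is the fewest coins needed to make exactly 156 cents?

5

Use the largest denomination that fits, subtract, and repeat.
156 = 3×50 + 1×5 + 1×1
Total coins = 3 + 1 + 1 = 5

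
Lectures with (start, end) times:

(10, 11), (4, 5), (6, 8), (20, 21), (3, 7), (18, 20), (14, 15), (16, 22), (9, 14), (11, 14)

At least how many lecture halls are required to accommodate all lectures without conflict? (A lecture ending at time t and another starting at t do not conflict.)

The answer is the maximum number of intervals overlapping at any instant.
Events (time:±→running): 3:+→1 4:+→2 … peak 2.

2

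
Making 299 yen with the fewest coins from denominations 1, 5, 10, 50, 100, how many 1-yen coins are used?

Greedy: take as many of the largest coin as possible, then repeat with the remainder.
299 = 2×100 + 1×50 + 4×10 + 1×5 + 4×1
Count of 1: 4

4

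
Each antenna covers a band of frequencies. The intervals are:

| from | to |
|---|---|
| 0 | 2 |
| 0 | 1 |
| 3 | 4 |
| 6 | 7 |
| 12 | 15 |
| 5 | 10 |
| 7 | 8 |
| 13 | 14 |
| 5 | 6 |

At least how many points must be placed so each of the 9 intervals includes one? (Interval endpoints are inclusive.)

5

Process intervals by earliest right end; each time one isn't hit yet, stab at its right endpoint.
Sorted: [0,1] [0,2] [3,4] [5,6] [6,7] [7,8] [5,10] [13,14] [12,15]
{[0,1],[0,2]} hit by 1; {[3,4]} hit by 4; {[5,6],[6,7]} hit by 6; {[7,8],[5,10]} hit by 8; {[13,14],[12,15]} hit by 14.
Points: 1, 4, 6, 8, 14 (5 total).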